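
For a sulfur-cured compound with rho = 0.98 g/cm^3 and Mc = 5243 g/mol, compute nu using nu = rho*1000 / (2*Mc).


nu = rho * 1000 / (2 * Mc)
nu = 0.98 * 1000 / (2 * 5243)
nu = 980.0 / 10486
nu = 0.0935 mol/L

0.0935 mol/L


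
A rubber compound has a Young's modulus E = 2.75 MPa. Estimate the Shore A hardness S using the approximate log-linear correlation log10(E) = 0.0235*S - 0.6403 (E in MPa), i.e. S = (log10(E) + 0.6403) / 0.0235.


log10(E) = 0.0235*S - 0.6403  =>  S = (log10(E) + 0.6403) / 0.0235
log10(2.75) = 0.439333
S = (0.439333 + 0.6403) / 0.0235 = 1.079633 / 0.0235
S = 45.9

Shore A = 45.9


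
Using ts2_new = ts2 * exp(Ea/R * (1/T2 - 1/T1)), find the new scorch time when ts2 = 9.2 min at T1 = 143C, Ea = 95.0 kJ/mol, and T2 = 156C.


Convert temperatures: T1 = 143 + 273.15 = 416.15 K, T2 = 156 + 273.15 = 429.15 K
ts2_new = 9.2 * exp(95000 / 8.314 * (1/429.15 - 1/416.15))
1/T2 - 1/T1 = -7.2792e-05
ts2_new = 4.0 min

4.0 min


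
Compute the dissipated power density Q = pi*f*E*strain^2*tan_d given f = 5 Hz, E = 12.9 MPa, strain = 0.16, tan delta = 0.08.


Q = pi * f * E * strain^2 * tan_d
= pi * 5 * 12.9 * 0.16^2 * 0.08
= pi * 5 * 12.9 * 0.0256 * 0.08
= 0.4150

Q = 0.4150


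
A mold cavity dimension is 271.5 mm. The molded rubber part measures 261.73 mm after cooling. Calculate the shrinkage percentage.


Shrinkage = (mold - part) / mold * 100
= (271.5 - 261.73) / 271.5 * 100
= 9.77 / 271.5 * 100
= 3.6%

3.6%


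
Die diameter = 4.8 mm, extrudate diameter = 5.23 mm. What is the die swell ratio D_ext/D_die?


Die swell ratio = D_extrudate / D_die
= 5.23 / 4.8
= 1.09

Die swell = 1.09


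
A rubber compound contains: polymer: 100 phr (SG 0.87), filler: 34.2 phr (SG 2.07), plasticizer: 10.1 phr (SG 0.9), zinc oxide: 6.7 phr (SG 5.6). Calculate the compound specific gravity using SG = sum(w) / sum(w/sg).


Sum of weights = 151.0
Volume contributions:
  polymer: 100/0.87 = 114.9425
  filler: 34.2/2.07 = 16.5217
  plasticizer: 10.1/0.9 = 11.2222
  zinc oxide: 6.7/5.6 = 1.1964
Sum of volumes = 143.8829
SG = 151.0 / 143.8829 = 1.049

SG = 1.049


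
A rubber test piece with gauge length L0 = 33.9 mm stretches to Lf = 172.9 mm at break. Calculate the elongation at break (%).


Elongation = (Lf - L0) / L0 * 100
= (172.9 - 33.9) / 33.9 * 100
= 139.0 / 33.9 * 100
= 410.0%

410.0%


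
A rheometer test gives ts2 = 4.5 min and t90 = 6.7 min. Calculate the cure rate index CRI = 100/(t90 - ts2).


CRI = 100 / (t90 - ts2)
= 100 / (6.7 - 4.5)
= 100 / 2.2
= 45.45 min^-1

45.45 min^-1


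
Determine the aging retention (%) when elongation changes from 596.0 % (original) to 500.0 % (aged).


Retention = aged / original * 100
= 500.0 / 596.0 * 100
= 83.9%

83.9%


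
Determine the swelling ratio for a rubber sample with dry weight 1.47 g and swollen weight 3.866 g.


Q = W_swollen / W_dry
Q = 3.866 / 1.47
Q = 2.63

Q = 2.63


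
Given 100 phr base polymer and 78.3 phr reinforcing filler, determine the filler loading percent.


Filler % = filler / (rubber + filler) * 100
= 78.3 / (100 + 78.3) * 100
= 78.3 / 178.3 * 100
= 43.91%

43.91%


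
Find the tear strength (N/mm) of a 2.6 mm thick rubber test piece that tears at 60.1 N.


Tear strength = force / thickness
= 60.1 / 2.6
= 23.12 N/mm

23.12 N/mm


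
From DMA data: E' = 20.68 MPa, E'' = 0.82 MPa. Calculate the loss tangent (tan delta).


tan delta = E'' / E'
= 0.82 / 20.68
= 0.0397

tan delta = 0.0397


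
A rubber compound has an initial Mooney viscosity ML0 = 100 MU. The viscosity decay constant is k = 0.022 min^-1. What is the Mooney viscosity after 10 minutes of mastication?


ML = ML0 * exp(-k * t)
ML = 100 * exp(-0.022 * 10)
ML = 100 * 0.8025
ML = 80.25 MU

80.25 MU


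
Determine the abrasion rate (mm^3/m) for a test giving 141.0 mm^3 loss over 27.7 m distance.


Rate = volume_loss / distance
= 141.0 / 27.7
= 5.09 mm^3/m

5.09 mm^3/m


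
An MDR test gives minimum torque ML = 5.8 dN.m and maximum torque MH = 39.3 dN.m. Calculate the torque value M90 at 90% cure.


M90 = ML + 0.9 * (MH - ML)
M90 = 5.8 + 0.9 * (39.3 - 5.8)
M90 = 5.8 + 0.9 * 33.5
M90 = 35.95 dN.m

35.95 dN.m


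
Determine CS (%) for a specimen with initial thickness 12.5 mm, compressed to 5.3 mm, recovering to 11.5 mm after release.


CS = (t0 - recovered) / (t0 - ts) * 100
= (12.5 - 11.5) / (12.5 - 5.3) * 100
= 1.0 / 7.2 * 100
= 13.9%

13.9%


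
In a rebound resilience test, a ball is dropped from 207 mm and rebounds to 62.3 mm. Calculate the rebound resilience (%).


Resilience = h_rebound / h_drop * 100
= 62.3 / 207 * 100
= 30.1%

30.1%


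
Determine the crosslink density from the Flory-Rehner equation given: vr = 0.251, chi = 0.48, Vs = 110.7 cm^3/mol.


ln(1 - vr) = ln(1 - 0.251) = -0.2890
Numerator = -((-0.2890) + 0.251 + 0.48 * 0.251^2) = 0.0078
Denominator = 110.7 * (0.251^(1/3) - 0.251/2) = 55.9366
nu = 0.0078 / 55.9366 = 1.3901e-04 mol/cm^3

1.3901e-04 mol/cm^3


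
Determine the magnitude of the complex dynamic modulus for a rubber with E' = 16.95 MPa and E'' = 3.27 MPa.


|E*| = sqrt(E'^2 + E''^2)
= sqrt(16.95^2 + 3.27^2)
= sqrt(287.3025 + 10.6929)
= 17.263 MPa

17.263 MPa


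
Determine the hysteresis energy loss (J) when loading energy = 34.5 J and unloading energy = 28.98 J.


Hysteresis loss = loading - unloading
= 34.5 - 28.98
= 5.52 J

5.52 J


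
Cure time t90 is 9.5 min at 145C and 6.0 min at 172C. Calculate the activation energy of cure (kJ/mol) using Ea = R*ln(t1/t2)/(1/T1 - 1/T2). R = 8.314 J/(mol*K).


T1 = 418.15 K, T2 = 445.15 K
1/T1 - 1/T2 = 1.4505e-04
ln(t1/t2) = ln(9.5/6.0) = 0.4595
Ea = 8.314 * 0.4595 / 1.4505e-04 = 26339.0924 J/mol
Ea = 26.34 kJ/mol

26.34 kJ/mol


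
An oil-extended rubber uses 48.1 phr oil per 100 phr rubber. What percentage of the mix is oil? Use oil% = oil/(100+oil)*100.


Oil % = oil / (100 + oil) * 100
= 48.1 / (100 + 48.1) * 100
= 48.1 / 148.1 * 100
= 32.48%

32.48%


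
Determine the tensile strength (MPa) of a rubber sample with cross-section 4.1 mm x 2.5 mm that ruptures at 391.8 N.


Area = width * thickness = 4.1 * 2.5 = 10.25 mm^2
TS = force / area = 391.8 / 10.25 = 38.22 MPa

38.22 MPa


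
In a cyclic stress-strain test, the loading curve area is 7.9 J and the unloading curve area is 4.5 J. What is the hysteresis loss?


Hysteresis loss = loading - unloading
= 7.9 - 4.5
= 3.4 J

3.4 J


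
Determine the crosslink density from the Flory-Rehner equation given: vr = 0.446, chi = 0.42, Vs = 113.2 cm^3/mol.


ln(1 - vr) = ln(1 - 0.446) = -0.5906
Numerator = -((-0.5906) + 0.446 + 0.42 * 0.446^2) = 0.0610
Denominator = 113.2 * (0.446^(1/3) - 0.446/2) = 61.2448
nu = 0.0610 / 61.2448 = 9.9675e-04 mol/cm^3

9.9675e-04 mol/cm^3


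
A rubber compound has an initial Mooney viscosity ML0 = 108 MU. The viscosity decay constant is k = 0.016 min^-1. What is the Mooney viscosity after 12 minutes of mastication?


ML = ML0 * exp(-k * t)
ML = 108 * exp(-0.016 * 12)
ML = 108 * 0.8253
ML = 89.13 MU

89.13 MU


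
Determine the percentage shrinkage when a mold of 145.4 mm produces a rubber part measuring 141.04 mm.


Shrinkage = (mold - part) / mold * 100
= (145.4 - 141.04) / 145.4 * 100
= 4.36 / 145.4 * 100
= 3.0%

3.0%


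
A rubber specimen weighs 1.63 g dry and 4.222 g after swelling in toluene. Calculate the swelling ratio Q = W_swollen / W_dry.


Q = W_swollen / W_dry
Q = 4.222 / 1.63
Q = 2.59

Q = 2.59


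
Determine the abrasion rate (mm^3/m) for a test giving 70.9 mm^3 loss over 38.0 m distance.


Rate = volume_loss / distance
= 70.9 / 38.0
= 1.866 mm^3/m

1.866 mm^3/m


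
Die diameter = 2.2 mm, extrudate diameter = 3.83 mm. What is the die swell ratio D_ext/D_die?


Die swell ratio = D_extrudate / D_die
= 3.83 / 2.2
= 1.741

Die swell = 1.741


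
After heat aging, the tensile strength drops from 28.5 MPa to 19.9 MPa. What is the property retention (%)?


Retention = aged / original * 100
= 19.9 / 28.5 * 100
= 69.8%

69.8%


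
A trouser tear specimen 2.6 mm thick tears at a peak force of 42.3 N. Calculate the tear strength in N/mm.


Tear strength = force / thickness
= 42.3 / 2.6
= 16.27 N/mm

16.27 N/mm


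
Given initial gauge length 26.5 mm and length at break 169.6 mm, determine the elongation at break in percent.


Elongation = (Lf - L0) / L0 * 100
= (169.6 - 26.5) / 26.5 * 100
= 143.1 / 26.5 * 100
= 540.0%

540.0%


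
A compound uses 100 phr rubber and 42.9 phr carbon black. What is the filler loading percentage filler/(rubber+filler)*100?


Filler % = filler / (rubber + filler) * 100
= 42.9 / (100 + 42.9) * 100
= 42.9 / 142.9 * 100
= 30.02%

30.02%


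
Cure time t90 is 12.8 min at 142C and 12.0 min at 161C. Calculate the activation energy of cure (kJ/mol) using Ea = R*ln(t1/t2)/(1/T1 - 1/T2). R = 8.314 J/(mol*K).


T1 = 415.15 K, T2 = 434.15 K
1/T1 - 1/T2 = 1.0542e-04
ln(t1/t2) = ln(12.8/12.0) = 0.0645
Ea = 8.314 * 0.0645 / 1.0542e-04 = 5090.0292 J/mol
Ea = 5.09 kJ/mol

5.09 kJ/mol


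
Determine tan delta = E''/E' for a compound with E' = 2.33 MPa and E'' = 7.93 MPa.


tan delta = E'' / E'
= 7.93 / 2.33
= 3.4034

tan delta = 3.4034


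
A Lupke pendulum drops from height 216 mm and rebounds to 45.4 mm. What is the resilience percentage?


Resilience = h_rebound / h_drop * 100
= 45.4 / 216 * 100
= 21.0%

21.0%


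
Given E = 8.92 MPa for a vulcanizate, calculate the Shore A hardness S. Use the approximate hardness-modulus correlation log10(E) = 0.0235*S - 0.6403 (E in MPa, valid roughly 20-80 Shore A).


log10(E) = 0.0235*S - 0.6403  =>  S = (log10(E) + 0.6403) / 0.0235
log10(8.92) = 0.950365
S = (0.950365 + 0.6403) / 0.0235 = 1.590665 / 0.0235
S = 67.7

Shore A = 67.7


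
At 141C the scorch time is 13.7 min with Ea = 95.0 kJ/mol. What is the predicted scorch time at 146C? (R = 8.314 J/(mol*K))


Convert temperatures: T1 = 141 + 273.15 = 414.15 K, T2 = 146 + 273.15 = 419.15 K
ts2_new = 13.7 * exp(95000 / 8.314 * (1/419.15 - 1/414.15))
1/T2 - 1/T1 = -2.8803e-05
ts2_new = 9.86 min

9.86 min


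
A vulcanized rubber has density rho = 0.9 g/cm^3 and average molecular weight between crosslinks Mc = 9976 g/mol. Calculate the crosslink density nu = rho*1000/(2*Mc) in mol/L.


nu = rho * 1000 / (2 * Mc)
nu = 0.9 * 1000 / (2 * 9976)
nu = 900.0 / 19952
nu = 0.0451 mol/L

0.0451 mol/L


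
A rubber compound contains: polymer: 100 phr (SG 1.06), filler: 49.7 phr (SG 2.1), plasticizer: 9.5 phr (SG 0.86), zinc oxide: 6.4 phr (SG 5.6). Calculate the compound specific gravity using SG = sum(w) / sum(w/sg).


Sum of weights = 165.6
Volume contributions:
  polymer: 100/1.06 = 94.3396
  filler: 49.7/2.1 = 23.6667
  plasticizer: 9.5/0.86 = 11.0465
  zinc oxide: 6.4/5.6 = 1.1429
Sum of volumes = 130.1957
SG = 165.6 / 130.1957 = 1.272

SG = 1.272


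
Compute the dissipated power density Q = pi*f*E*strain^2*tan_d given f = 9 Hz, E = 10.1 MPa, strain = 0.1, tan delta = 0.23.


Q = pi * f * E * strain^2 * tan_d
= pi * 9 * 10.1 * 0.1^2 * 0.23
= pi * 9 * 10.1 * 0.0100 * 0.23
= 0.6568

Q = 0.6568


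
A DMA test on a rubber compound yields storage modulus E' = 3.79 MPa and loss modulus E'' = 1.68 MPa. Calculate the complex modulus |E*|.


|E*| = sqrt(E'^2 + E''^2)
= sqrt(3.79^2 + 1.68^2)
= sqrt(14.3641 + 2.8224)
= 4.146 MPa

4.146 MPa


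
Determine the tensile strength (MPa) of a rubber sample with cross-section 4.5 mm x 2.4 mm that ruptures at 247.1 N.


Area = width * thickness = 4.5 * 2.4 = 10.8 mm^2
TS = force / area = 247.1 / 10.8 = 22.88 MPa

22.88 MPa


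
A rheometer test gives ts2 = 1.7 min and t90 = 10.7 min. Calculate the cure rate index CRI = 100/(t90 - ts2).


CRI = 100 / (t90 - ts2)
= 100 / (10.7 - 1.7)
= 100 / 9.0
= 11.11 min^-1

11.11 min^-1


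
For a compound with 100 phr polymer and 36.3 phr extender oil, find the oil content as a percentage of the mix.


Oil % = oil / (100 + oil) * 100
= 36.3 / (100 + 36.3) * 100
= 36.3 / 136.3 * 100
= 26.63%

26.63%


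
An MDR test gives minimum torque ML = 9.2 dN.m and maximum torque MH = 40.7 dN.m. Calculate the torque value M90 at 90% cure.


M90 = ML + 0.9 * (MH - ML)
M90 = 9.2 + 0.9 * (40.7 - 9.2)
M90 = 9.2 + 0.9 * 31.5
M90 = 37.55 dN.m

37.55 dN.m


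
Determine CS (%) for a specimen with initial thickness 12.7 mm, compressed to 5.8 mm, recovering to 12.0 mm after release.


CS = (t0 - recovered) / (t0 - ts) * 100
= (12.7 - 12.0) / (12.7 - 5.8) * 100
= 0.7 / 6.9 * 100
= 10.1%

10.1%


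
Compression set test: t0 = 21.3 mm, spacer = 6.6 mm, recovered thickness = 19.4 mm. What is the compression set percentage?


CS = (t0 - recovered) / (t0 - ts) * 100
= (21.3 - 19.4) / (21.3 - 6.6) * 100
= 1.9 / 14.7 * 100
= 12.9%

12.9%


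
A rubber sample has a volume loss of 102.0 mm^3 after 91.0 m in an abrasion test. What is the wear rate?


Rate = volume_loss / distance
= 102.0 / 91.0
= 1.121 mm^3/m

1.121 mm^3/m


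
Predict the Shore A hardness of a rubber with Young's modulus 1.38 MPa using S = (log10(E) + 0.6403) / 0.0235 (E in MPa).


log10(E) = 0.0235*S - 0.6403  =>  S = (log10(E) + 0.6403) / 0.0235
log10(1.38) = 0.139879
S = (0.139879 + 0.6403) / 0.0235 = 0.780179 / 0.0235
S = 33.2

Shore A = 33.2


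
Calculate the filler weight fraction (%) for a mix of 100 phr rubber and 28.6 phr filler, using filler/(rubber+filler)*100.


Filler % = filler / (rubber + filler) * 100
= 28.6 / (100 + 28.6) * 100
= 28.6 / 128.6 * 100
= 22.24%

22.24%


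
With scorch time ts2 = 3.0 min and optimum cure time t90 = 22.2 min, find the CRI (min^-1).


CRI = 100 / (t90 - ts2)
= 100 / (22.2 - 3.0)
= 100 / 19.2
= 5.21 min^-1

5.21 min^-1


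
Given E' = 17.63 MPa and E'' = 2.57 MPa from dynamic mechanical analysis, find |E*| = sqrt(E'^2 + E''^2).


|E*| = sqrt(E'^2 + E''^2)
= sqrt(17.63^2 + 2.57^2)
= sqrt(310.8169 + 6.6049)
= 17.816 MPa

17.816 MPa


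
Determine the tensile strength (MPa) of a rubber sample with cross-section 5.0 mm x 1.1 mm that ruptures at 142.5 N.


Area = width * thickness = 5.0 * 1.1 = 5.5 mm^2
TS = force / area = 142.5 / 5.5 = 25.91 MPa

25.91 MPa


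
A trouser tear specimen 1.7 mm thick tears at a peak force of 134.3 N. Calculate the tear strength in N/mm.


Tear strength = force / thickness
= 134.3 / 1.7
= 79.0 N/mm

79.0 N/mm


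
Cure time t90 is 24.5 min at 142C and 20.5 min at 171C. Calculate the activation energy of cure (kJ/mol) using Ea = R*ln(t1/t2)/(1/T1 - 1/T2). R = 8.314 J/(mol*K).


T1 = 415.15 K, T2 = 444.15 K
1/T1 - 1/T2 = 1.5728e-04
ln(t1/t2) = ln(24.5/20.5) = 0.1782
Ea = 8.314 * 0.1782 / 1.5728e-04 = 9422.6261 J/mol
Ea = 9.42 kJ/mol

9.42 kJ/mol


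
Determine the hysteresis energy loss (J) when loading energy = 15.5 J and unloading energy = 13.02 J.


Hysteresis loss = loading - unloading
= 15.5 - 13.02
= 2.48 J

2.48 J


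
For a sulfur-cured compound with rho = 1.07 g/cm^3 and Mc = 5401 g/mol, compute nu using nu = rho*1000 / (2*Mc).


nu = rho * 1000 / (2 * Mc)
nu = 1.07 * 1000 / (2 * 5401)
nu = 1070.0 / 10802
nu = 0.0991 mol/L

0.0991 mol/L


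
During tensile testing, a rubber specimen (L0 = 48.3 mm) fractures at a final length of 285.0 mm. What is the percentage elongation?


Elongation = (Lf - L0) / L0 * 100
= (285.0 - 48.3) / 48.3 * 100
= 236.7 / 48.3 * 100
= 490.1%

490.1%


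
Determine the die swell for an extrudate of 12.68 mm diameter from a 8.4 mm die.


Die swell ratio = D_extrudate / D_die
= 12.68 / 8.4
= 1.51

Die swell = 1.51


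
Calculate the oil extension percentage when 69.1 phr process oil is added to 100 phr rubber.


Oil % = oil / (100 + oil) * 100
= 69.1 / (100 + 69.1) * 100
= 69.1 / 169.1 * 100
= 40.86%

40.86%


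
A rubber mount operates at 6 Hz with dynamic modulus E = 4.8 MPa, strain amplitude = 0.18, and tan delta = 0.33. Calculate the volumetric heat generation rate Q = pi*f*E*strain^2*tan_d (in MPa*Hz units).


Q = pi * f * E * strain^2 * tan_d
= pi * 6 * 4.8 * 0.18^2 * 0.33
= pi * 6 * 4.8 * 0.0324 * 0.33
= 0.9674

Q = 0.9674


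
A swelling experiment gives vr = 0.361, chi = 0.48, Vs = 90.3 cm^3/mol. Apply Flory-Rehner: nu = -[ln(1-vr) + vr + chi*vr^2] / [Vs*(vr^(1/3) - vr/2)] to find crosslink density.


ln(1 - vr) = ln(1 - 0.361) = -0.4479
Numerator = -((-0.4479) + 0.361 + 0.48 * 0.361^2) = 0.0243
Denominator = 90.3 * (0.361^(1/3) - 0.361/2) = 47.9978
nu = 0.0243 / 47.9978 = 5.0621e-04 mol/cm^3

5.0621e-04 mol/cm^3


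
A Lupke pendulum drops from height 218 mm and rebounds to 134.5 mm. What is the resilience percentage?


Resilience = h_rebound / h_drop * 100
= 134.5 / 218 * 100
= 61.7%

61.7%


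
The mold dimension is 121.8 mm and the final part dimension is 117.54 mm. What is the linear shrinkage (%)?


Shrinkage = (mold - part) / mold * 100
= (121.8 - 117.54) / 121.8 * 100
= 4.26 / 121.8 * 100
= 3.5%

3.5%


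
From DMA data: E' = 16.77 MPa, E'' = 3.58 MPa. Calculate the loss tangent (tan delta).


tan delta = E'' / E'
= 3.58 / 16.77
= 0.2135

tan delta = 0.2135


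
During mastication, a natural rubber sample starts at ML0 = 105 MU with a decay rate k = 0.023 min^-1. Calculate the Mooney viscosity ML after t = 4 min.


ML = ML0 * exp(-k * t)
ML = 105 * exp(-0.023 * 4)
ML = 105 * 0.9121
ML = 95.77 MU

95.77 MU


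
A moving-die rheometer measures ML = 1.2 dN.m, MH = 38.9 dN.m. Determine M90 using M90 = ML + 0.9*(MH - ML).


M90 = ML + 0.9 * (MH - ML)
M90 = 1.2 + 0.9 * (38.9 - 1.2)
M90 = 1.2 + 0.9 * 37.7
M90 = 35.13 dN.m

35.13 dN.m


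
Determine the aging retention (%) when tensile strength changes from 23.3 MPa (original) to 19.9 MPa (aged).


Retention = aged / original * 100
= 19.9 / 23.3 * 100
= 85.4%

85.4%


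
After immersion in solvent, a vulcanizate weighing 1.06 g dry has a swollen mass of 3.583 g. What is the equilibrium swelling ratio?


Q = W_swollen / W_dry
Q = 3.583 / 1.06
Q = 3.38

Q = 3.38


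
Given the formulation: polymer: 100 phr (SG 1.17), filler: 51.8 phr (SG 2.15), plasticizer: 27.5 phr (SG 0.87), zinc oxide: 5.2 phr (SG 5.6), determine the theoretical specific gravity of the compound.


Sum of weights = 184.5
Volume contributions:
  polymer: 100/1.17 = 85.4701
  filler: 51.8/2.15 = 24.0930
  plasticizer: 27.5/0.87 = 31.6092
  zinc oxide: 5.2/5.6 = 0.9286
Sum of volumes = 142.1009
SG = 184.5 / 142.1009 = 1.298

SG = 1.298


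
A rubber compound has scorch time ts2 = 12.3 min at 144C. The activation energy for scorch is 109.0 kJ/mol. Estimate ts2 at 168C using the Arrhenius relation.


Convert temperatures: T1 = 144 + 273.15 = 417.15 K, T2 = 168 + 273.15 = 441.15 K
ts2_new = 12.3 * exp(109000 / 8.314 * (1/441.15 - 1/417.15))
1/T2 - 1/T1 = -1.3042e-04
ts2_new = 2.23 min

2.23 min


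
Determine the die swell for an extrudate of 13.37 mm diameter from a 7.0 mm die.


Die swell ratio = D_extrudate / D_die
= 13.37 / 7.0
= 1.91

Die swell = 1.91


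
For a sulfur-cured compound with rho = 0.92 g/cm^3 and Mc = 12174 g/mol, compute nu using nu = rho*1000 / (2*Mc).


nu = rho * 1000 / (2 * Mc)
nu = 0.92 * 1000 / (2 * 12174)
nu = 920.0 / 24348
nu = 0.0378 mol/L

0.0378 mol/L


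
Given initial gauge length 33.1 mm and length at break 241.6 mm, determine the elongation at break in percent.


Elongation = (Lf - L0) / L0 * 100
= (241.6 - 33.1) / 33.1 * 100
= 208.5 / 33.1 * 100
= 629.9%

629.9%


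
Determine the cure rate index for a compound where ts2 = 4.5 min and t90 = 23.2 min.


CRI = 100 / (t90 - ts2)
= 100 / (23.2 - 4.5)
= 100 / 18.7
= 5.35 min^-1

5.35 min^-1


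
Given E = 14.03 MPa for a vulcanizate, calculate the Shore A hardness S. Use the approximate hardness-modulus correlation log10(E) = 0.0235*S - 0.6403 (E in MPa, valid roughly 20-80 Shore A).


log10(E) = 0.0235*S - 0.6403  =>  S = (log10(E) + 0.6403) / 0.0235
log10(14.03) = 1.147058
S = (1.147058 + 0.6403) / 0.0235 = 1.787358 / 0.0235
S = 76.1

Shore A = 76.1


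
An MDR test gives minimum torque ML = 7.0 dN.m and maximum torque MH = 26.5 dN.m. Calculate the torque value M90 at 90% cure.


M90 = ML + 0.9 * (MH - ML)
M90 = 7.0 + 0.9 * (26.5 - 7.0)
M90 = 7.0 + 0.9 * 19.5
M90 = 24.55 dN.m

24.55 dN.m


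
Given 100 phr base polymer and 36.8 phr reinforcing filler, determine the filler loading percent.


Filler % = filler / (rubber + filler) * 100
= 36.8 / (100 + 36.8) * 100
= 36.8 / 136.8 * 100
= 26.9%

26.9%


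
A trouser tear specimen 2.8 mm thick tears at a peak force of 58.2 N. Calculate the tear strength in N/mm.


Tear strength = force / thickness
= 58.2 / 2.8
= 20.79 N/mm

20.79 N/mm


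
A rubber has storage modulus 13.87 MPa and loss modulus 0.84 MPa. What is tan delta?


tan delta = E'' / E'
= 0.84 / 13.87
= 0.0606

tan delta = 0.0606


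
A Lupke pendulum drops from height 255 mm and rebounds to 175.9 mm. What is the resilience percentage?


Resilience = h_rebound / h_drop * 100
= 175.9 / 255 * 100
= 69.0%

69.0%


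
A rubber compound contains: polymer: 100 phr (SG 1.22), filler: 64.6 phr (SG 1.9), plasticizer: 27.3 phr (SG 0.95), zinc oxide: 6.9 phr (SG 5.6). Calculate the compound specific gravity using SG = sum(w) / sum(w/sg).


Sum of weights = 198.8
Volume contributions:
  polymer: 100/1.22 = 81.9672
  filler: 64.6/1.9 = 34.0000
  plasticizer: 27.3/0.95 = 28.7368
  zinc oxide: 6.9/5.6 = 1.2321
Sum of volumes = 145.9362
SG = 198.8 / 145.9362 = 1.362

SG = 1.362


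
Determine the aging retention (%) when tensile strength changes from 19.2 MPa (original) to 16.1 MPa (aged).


Retention = aged / original * 100
= 16.1 / 19.2 * 100
= 83.9%

83.9%


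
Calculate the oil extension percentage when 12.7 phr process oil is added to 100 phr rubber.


Oil % = oil / (100 + oil) * 100
= 12.7 / (100 + 12.7) * 100
= 12.7 / 112.7 * 100
= 11.27%

11.27%


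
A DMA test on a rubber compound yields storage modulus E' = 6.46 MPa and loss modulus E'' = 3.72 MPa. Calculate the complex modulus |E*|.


|E*| = sqrt(E'^2 + E''^2)
= sqrt(6.46^2 + 3.72^2)
= sqrt(41.7316 + 13.8384)
= 7.455 MPa

7.455 MPa


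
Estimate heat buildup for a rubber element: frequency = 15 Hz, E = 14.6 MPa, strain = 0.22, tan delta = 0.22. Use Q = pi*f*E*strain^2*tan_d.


Q = pi * f * E * strain^2 * tan_d
= pi * 15 * 14.6 * 0.22^2 * 0.22
= pi * 15 * 14.6 * 0.0484 * 0.22
= 7.3259

Q = 7.3259


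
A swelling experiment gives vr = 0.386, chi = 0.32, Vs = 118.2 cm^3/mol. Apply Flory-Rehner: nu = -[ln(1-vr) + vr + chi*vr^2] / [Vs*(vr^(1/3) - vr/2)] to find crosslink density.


ln(1 - vr) = ln(1 - 0.386) = -0.4878
Numerator = -((-0.4878) + 0.386 + 0.32 * 0.386^2) = 0.0541
Denominator = 118.2 * (0.386^(1/3) - 0.386/2) = 63.2498
nu = 0.0541 / 63.2498 = 8.5505e-04 mol/cm^3

8.5505e-04 mol/cm^3


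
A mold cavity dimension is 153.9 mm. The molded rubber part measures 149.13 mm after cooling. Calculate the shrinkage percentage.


Shrinkage = (mold - part) / mold * 100
= (153.9 - 149.13) / 153.9 * 100
= 4.77 / 153.9 * 100
= 3.1%

3.1%


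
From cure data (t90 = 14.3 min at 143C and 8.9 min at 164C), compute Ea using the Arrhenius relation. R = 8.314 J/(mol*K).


T1 = 416.15 K, T2 = 437.15 K
1/T1 - 1/T2 = 1.1544e-04
ln(t1/t2) = ln(14.3/8.9) = 0.4742
Ea = 8.314 * 0.4742 / 1.1544e-04 = 34153.8937 J/mol
Ea = 34.15 kJ/mol

34.15 kJ/mol


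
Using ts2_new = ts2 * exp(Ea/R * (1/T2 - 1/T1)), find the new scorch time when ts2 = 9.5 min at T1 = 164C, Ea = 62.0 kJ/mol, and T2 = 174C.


Convert temperatures: T1 = 164 + 273.15 = 437.15 K, T2 = 174 + 273.15 = 447.15 K
ts2_new = 9.5 * exp(62000 / 8.314 * (1/447.15 - 1/437.15))
1/T2 - 1/T1 = -5.1158e-05
ts2_new = 6.49 min

6.49 min


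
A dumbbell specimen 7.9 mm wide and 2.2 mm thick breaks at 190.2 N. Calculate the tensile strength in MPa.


Area = width * thickness = 7.9 * 2.2 = 17.38 mm^2
TS = force / area = 190.2 / 17.38 = 10.94 MPa

10.94 MPa


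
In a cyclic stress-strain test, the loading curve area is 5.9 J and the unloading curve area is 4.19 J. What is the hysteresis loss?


Hysteresis loss = loading - unloading
= 5.9 - 4.19
= 1.71 J

1.71 J


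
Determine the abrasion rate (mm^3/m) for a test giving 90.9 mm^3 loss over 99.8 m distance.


Rate = volume_loss / distance
= 90.9 / 99.8
= 0.911 mm^3/m

0.911 mm^3/m


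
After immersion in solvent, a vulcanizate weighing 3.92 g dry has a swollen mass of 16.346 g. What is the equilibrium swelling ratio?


Q = W_swollen / W_dry
Q = 16.346 / 3.92
Q = 4.17

Q = 4.17


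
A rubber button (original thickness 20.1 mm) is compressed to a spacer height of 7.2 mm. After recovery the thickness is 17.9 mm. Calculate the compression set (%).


CS = (t0 - recovered) / (t0 - ts) * 100
= (20.1 - 17.9) / (20.1 - 7.2) * 100
= 2.2 / 12.9 * 100
= 17.1%

17.1%


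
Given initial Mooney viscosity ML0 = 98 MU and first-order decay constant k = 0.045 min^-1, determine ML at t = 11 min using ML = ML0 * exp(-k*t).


ML = ML0 * exp(-k * t)
ML = 98 * exp(-0.045 * 11)
ML = 98 * 0.6096
ML = 59.74 MU

59.74 MU


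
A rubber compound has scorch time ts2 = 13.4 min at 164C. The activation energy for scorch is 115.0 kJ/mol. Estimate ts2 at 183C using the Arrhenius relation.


Convert temperatures: T1 = 164 + 273.15 = 437.15 K, T2 = 183 + 273.15 = 456.15 K
ts2_new = 13.4 * exp(115000 / 8.314 * (1/456.15 - 1/437.15))
1/T2 - 1/T1 = -9.5283e-05
ts2_new = 3.59 min

3.59 min


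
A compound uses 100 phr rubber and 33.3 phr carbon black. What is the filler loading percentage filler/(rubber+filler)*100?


Filler % = filler / (rubber + filler) * 100
= 33.3 / (100 + 33.3) * 100
= 33.3 / 133.3 * 100
= 24.98%

24.98%


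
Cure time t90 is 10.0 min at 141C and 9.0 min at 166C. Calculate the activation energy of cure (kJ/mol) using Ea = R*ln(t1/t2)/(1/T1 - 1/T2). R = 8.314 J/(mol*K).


T1 = 414.15 K, T2 = 439.15 K
1/T1 - 1/T2 = 1.3746e-04
ln(t1/t2) = ln(10.0/9.0) = 0.1054
Ea = 8.314 * 0.1054 / 1.3746e-04 = 6372.6263 J/mol
Ea = 6.37 kJ/mol

6.37 kJ/mol


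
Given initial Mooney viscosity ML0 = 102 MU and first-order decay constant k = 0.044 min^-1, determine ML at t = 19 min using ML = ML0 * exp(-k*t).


ML = ML0 * exp(-k * t)
ML = 102 * exp(-0.044 * 19)
ML = 102 * 0.4334
ML = 44.21 MU

44.21 MU


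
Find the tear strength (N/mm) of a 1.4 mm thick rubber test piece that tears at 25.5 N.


Tear strength = force / thickness
= 25.5 / 1.4
= 18.21 N/mm

18.21 N/mm


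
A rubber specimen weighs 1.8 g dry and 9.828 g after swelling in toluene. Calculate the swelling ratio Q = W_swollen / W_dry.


Q = W_swollen / W_dry
Q = 9.828 / 1.8
Q = 5.46

Q = 5.46


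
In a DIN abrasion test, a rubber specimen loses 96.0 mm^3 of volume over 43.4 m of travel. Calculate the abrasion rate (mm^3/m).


Rate = volume_loss / distance
= 96.0 / 43.4
= 2.212 mm^3/m

2.212 mm^3/m


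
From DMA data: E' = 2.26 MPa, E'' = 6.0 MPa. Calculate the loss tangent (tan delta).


tan delta = E'' / E'
= 6.0 / 2.26
= 2.6549

tan delta = 2.6549


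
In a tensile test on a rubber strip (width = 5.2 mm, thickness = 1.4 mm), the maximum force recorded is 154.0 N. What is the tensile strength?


Area = width * thickness = 5.2 * 1.4 = 7.28 mm^2
TS = force / area = 154.0 / 7.28 = 21.15 MPa

21.15 MPa


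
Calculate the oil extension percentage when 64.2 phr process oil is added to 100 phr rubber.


Oil % = oil / (100 + oil) * 100
= 64.2 / (100 + 64.2) * 100
= 64.2 / 164.2 * 100
= 39.1%

39.1%


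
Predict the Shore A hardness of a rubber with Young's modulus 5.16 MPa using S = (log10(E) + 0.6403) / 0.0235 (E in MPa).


log10(E) = 0.0235*S - 0.6403  =>  S = (log10(E) + 0.6403) / 0.0235
log10(5.16) = 0.712650
S = (0.712650 + 0.6403) / 0.0235 = 1.352950 / 0.0235
S = 57.6

Shore A = 57.6


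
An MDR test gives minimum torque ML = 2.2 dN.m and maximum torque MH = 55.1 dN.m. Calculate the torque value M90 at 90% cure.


M90 = ML + 0.9 * (MH - ML)
M90 = 2.2 + 0.9 * (55.1 - 2.2)
M90 = 2.2 + 0.9 * 52.9
M90 = 49.81 dN.m

49.81 dN.m


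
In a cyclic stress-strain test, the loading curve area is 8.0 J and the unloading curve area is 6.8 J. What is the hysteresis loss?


Hysteresis loss = loading - unloading
= 8.0 - 6.8
= 1.2 J

1.2 J


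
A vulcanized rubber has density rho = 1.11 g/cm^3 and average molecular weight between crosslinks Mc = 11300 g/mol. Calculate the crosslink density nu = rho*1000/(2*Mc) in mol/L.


nu = rho * 1000 / (2 * Mc)
nu = 1.11 * 1000 / (2 * 11300)
nu = 1110.0 / 22600
nu = 0.0491 mol/L

0.0491 mol/L


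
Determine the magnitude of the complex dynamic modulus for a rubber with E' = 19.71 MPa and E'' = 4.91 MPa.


|E*| = sqrt(E'^2 + E''^2)
= sqrt(19.71^2 + 4.91^2)
= sqrt(388.4841 + 24.1081)
= 20.312 MPa

20.312 MPa


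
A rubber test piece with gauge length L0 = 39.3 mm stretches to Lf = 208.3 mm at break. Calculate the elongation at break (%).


Elongation = (Lf - L0) / L0 * 100
= (208.3 - 39.3) / 39.3 * 100
= 169.0 / 39.3 * 100
= 430.0%

430.0%


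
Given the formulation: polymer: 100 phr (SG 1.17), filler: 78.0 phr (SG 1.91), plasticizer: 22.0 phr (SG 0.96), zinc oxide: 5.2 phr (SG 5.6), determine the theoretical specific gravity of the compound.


Sum of weights = 205.2
Volume contributions:
  polymer: 100/1.17 = 85.4701
  filler: 78.0/1.91 = 40.8377
  plasticizer: 22.0/0.96 = 22.9167
  zinc oxide: 5.2/5.6 = 0.9286
Sum of volumes = 150.1530
SG = 205.2 / 150.1530 = 1.367

SG = 1.367


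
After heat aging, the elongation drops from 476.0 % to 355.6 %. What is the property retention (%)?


Retention = aged / original * 100
= 355.6 / 476.0 * 100
= 74.7%

74.7%


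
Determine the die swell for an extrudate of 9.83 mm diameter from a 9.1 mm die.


Die swell ratio = D_extrudate / D_die
= 9.83 / 9.1
= 1.08

Die swell = 1.08


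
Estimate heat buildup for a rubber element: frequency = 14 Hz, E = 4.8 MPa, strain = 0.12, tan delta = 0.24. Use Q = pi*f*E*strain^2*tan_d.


Q = pi * f * E * strain^2 * tan_d
= pi * 14 * 4.8 * 0.12^2 * 0.24
= pi * 14 * 4.8 * 0.0144 * 0.24
= 0.7296

Q = 0.7296


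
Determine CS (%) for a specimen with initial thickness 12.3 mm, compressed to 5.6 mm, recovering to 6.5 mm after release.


CS = (t0 - recovered) / (t0 - ts) * 100
= (12.3 - 6.5) / (12.3 - 5.6) * 100
= 5.8 / 6.7 * 100
= 86.6%

86.6%


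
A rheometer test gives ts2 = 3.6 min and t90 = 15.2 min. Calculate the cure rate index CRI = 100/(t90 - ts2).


CRI = 100 / (t90 - ts2)
= 100 / (15.2 - 3.6)
= 100 / 11.6
= 8.62 min^-1

8.62 min^-1


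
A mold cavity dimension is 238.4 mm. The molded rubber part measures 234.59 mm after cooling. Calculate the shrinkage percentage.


Shrinkage = (mold - part) / mold * 100
= (238.4 - 234.59) / 238.4 * 100
= 3.81 / 238.4 * 100
= 1.6%

1.6%


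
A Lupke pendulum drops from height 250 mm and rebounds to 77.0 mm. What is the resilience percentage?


Resilience = h_rebound / h_drop * 100
= 77.0 / 250 * 100
= 30.8%

30.8%


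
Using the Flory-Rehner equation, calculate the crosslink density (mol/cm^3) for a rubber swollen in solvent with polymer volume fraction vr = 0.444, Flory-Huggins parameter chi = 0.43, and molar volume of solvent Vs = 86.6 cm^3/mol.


ln(1 - vr) = ln(1 - 0.444) = -0.5870
Numerator = -((-0.5870) + 0.444 + 0.43 * 0.444^2) = 0.0582
Denominator = 86.6 * (0.444^(1/3) - 0.444/2) = 46.8409
nu = 0.0582 / 46.8409 = 0.0012 mol/cm^3

0.0012 mol/cm^3


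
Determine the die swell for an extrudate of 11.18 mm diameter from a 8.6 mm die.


Die swell ratio = D_extrudate / D_die
= 11.18 / 8.6
= 1.3

Die swell = 1.3


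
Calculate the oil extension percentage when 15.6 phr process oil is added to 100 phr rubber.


Oil % = oil / (100 + oil) * 100
= 15.6 / (100 + 15.6) * 100
= 15.6 / 115.6 * 100
= 13.49%

13.49%


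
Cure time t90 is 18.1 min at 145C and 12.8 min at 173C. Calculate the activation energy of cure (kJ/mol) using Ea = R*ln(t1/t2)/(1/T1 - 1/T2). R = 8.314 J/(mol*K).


T1 = 418.15 K, T2 = 446.15 K
1/T1 - 1/T2 = 1.5009e-04
ln(t1/t2) = ln(18.1/12.8) = 0.3465
Ea = 8.314 * 0.3465 / 1.5009e-04 = 19192.2800 J/mol
Ea = 19.19 kJ/mol

19.19 kJ/mol


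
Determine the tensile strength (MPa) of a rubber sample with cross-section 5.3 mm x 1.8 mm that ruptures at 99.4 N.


Area = width * thickness = 5.3 * 1.8 = 9.54 mm^2
TS = force / area = 99.4 / 9.54 = 10.42 MPa

10.42 MPa


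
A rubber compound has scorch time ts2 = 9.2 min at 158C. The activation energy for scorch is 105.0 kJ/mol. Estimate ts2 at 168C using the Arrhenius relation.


Convert temperatures: T1 = 158 + 273.15 = 431.15 K, T2 = 168 + 273.15 = 441.15 K
ts2_new = 9.2 * exp(105000 / 8.314 * (1/441.15 - 1/431.15))
1/T2 - 1/T1 = -5.2576e-05
ts2_new = 4.74 min

4.74 min


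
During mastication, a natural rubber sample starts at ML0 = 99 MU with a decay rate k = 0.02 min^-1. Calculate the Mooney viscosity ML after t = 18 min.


ML = ML0 * exp(-k * t)
ML = 99 * exp(-0.02 * 18)
ML = 99 * 0.6977
ML = 69.07 MU

69.07 MU


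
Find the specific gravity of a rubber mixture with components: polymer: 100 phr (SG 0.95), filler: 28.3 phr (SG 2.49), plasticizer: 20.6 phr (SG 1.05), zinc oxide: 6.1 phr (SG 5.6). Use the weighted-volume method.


Sum of weights = 155.0
Volume contributions:
  polymer: 100/0.95 = 105.2632
  filler: 28.3/2.49 = 11.3655
  plasticizer: 20.6/1.05 = 19.6190
  zinc oxide: 6.1/5.6 = 1.0893
Sum of volumes = 137.3370
SG = 155.0 / 137.3370 = 1.129

SG = 1.129


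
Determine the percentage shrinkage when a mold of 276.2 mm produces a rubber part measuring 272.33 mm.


Shrinkage = (mold - part) / mold * 100
= (276.2 - 272.33) / 276.2 * 100
= 3.87 / 276.2 * 100
= 1.4%

1.4%


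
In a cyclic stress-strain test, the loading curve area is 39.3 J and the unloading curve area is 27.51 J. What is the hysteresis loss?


Hysteresis loss = loading - unloading
= 39.3 - 27.51
= 11.79 J

11.79 J


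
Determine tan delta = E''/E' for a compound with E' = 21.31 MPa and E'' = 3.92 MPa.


tan delta = E'' / E'
= 3.92 / 21.31
= 0.184

tan delta = 0.184


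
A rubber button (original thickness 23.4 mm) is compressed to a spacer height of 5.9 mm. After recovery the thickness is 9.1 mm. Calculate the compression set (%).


CS = (t0 - recovered) / (t0 - ts) * 100
= (23.4 - 9.1) / (23.4 - 5.9) * 100
= 14.3 / 17.5 * 100
= 81.7%

81.7%


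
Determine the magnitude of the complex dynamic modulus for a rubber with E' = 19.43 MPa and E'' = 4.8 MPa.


|E*| = sqrt(E'^2 + E''^2)
= sqrt(19.43^2 + 4.8^2)
= sqrt(377.5249 + 23.0400)
= 20.014 MPa

20.014 MPa


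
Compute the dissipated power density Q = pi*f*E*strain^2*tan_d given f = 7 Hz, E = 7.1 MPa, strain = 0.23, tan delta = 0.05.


Q = pi * f * E * strain^2 * tan_d
= pi * 7 * 7.1 * 0.23^2 * 0.05
= pi * 7 * 7.1 * 0.0529 * 0.05
= 0.4130

Q = 0.4130


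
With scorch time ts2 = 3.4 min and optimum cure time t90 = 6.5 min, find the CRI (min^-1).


CRI = 100 / (t90 - ts2)
= 100 / (6.5 - 3.4)
= 100 / 3.1
= 32.26 min^-1

32.26 min^-1


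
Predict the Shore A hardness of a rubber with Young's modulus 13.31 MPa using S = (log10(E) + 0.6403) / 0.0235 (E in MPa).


log10(E) = 0.0235*S - 0.6403  =>  S = (log10(E) + 0.6403) / 0.0235
log10(13.31) = 1.124178
S = (1.124178 + 0.6403) / 0.0235 = 1.764478 / 0.0235
S = 75.1

Shore A = 75.1


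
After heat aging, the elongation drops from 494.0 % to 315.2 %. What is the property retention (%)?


Retention = aged / original * 100
= 315.2 / 494.0 * 100
= 63.8%

63.8%


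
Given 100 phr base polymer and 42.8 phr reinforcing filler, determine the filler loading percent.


Filler % = filler / (rubber + filler) * 100
= 42.8 / (100 + 42.8) * 100
= 42.8 / 142.8 * 100
= 29.97%

29.97%


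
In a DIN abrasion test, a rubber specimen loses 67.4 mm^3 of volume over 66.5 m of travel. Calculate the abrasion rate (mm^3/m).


Rate = volume_loss / distance
= 67.4 / 66.5
= 1.014 mm^3/m

1.014 mm^3/m


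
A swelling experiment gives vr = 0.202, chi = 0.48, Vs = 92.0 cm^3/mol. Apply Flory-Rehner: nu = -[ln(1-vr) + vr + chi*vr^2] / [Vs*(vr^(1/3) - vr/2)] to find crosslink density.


ln(1 - vr) = ln(1 - 0.202) = -0.2256
Numerator = -((-0.2256) + 0.202 + 0.48 * 0.202^2) = 0.0041
Denominator = 92.0 * (0.202^(1/3) - 0.202/2) = 44.6887
nu = 0.0041 / 44.6887 = 9.0868e-05 mol/cm^3

9.0868e-05 mol/cm^3


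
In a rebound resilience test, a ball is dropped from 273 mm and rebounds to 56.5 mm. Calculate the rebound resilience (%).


Resilience = h_rebound / h_drop * 100
= 56.5 / 273 * 100
= 20.7%

20.7%


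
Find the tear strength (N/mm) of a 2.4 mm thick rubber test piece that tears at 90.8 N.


Tear strength = force / thickness
= 90.8 / 2.4
= 37.83 N/mm

37.83 N/mm


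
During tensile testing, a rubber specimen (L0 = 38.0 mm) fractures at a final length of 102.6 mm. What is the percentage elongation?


Elongation = (Lf - L0) / L0 * 100
= (102.6 - 38.0) / 38.0 * 100
= 64.6 / 38.0 * 100
= 170.0%

170.0%


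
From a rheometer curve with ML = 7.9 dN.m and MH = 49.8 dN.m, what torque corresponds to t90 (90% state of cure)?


M90 = ML + 0.9 * (MH - ML)
M90 = 7.9 + 0.9 * (49.8 - 7.9)
M90 = 7.9 + 0.9 * 41.9
M90 = 45.61 dN.m

45.61 dN.m


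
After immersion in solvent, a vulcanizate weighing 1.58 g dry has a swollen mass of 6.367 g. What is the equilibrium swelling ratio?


Q = W_swollen / W_dry
Q = 6.367 / 1.58
Q = 4.03

Q = 4.03


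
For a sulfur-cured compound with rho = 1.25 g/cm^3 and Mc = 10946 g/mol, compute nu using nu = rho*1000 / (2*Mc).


nu = rho * 1000 / (2 * Mc)
nu = 1.25 * 1000 / (2 * 10946)
nu = 1250.0 / 21892
nu = 0.0571 mol/L

0.0571 mol/L


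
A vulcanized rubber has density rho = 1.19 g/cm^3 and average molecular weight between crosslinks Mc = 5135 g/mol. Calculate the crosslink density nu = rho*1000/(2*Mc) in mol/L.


nu = rho * 1000 / (2 * Mc)
nu = 1.19 * 1000 / (2 * 5135)
nu = 1190.0 / 10270
nu = 0.1159 mol/L

0.1159 mol/L


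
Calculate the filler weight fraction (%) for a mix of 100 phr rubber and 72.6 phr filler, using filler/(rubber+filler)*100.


Filler % = filler / (rubber + filler) * 100
= 72.6 / (100 + 72.6) * 100
= 72.6 / 172.6 * 100
= 42.06%

42.06%


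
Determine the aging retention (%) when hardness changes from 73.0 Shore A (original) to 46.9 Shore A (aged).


Retention = aged / original * 100
= 46.9 / 73.0 * 100
= 64.2%

64.2%


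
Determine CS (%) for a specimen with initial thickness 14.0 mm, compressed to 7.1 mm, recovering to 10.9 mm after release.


CS = (t0 - recovered) / (t0 - ts) * 100
= (14.0 - 10.9) / (14.0 - 7.1) * 100
= 3.1 / 6.9 * 100
= 44.9%

44.9%


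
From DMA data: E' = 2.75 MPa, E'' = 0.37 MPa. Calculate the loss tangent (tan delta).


tan delta = E'' / E'
= 0.37 / 2.75
= 0.1345

tan delta = 0.1345


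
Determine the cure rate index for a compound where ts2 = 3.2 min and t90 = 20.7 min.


CRI = 100 / (t90 - ts2)
= 100 / (20.7 - 3.2)
= 100 / 17.5
= 5.71 min^-1

5.71 min^-1


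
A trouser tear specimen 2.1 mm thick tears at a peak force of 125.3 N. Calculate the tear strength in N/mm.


Tear strength = force / thickness
= 125.3 / 2.1
= 59.67 N/mm

59.67 N/mm


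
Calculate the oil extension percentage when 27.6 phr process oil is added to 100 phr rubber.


Oil % = oil / (100 + oil) * 100
= 27.6 / (100 + 27.6) * 100
= 27.6 / 127.6 * 100
= 21.63%

21.63%


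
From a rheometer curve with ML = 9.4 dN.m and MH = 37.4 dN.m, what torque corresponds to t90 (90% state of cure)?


M90 = ML + 0.9 * (MH - ML)
M90 = 9.4 + 0.9 * (37.4 - 9.4)
M90 = 9.4 + 0.9 * 28.0
M90 = 34.6 dN.m

34.6 dN.m


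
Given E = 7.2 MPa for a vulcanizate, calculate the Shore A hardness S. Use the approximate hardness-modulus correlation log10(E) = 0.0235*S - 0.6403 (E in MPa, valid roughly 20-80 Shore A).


log10(E) = 0.0235*S - 0.6403  =>  S = (log10(E) + 0.6403) / 0.0235
log10(7.2) = 0.857332
S = (0.857332 + 0.6403) / 0.0235 = 1.497632 / 0.0235
S = 63.7

Shore A = 63.7
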